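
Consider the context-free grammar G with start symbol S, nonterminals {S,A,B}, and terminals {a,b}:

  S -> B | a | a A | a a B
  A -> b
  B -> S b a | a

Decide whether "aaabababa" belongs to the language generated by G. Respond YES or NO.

Convert to CNF:
  S -> S X3 | T1 A | T1 X4 | a
  A -> b
  B -> S X2 | a
  T0 -> b
  T1 -> a
  X2 -> T0 T1
  X3 -> T0 T1
  X4 -> T1 B

CYK fill:
  [0..0]={B,S,T1}  "a"  orig:{B,S}
  [1..1]={B,S,T1}  "a"  orig:{B,S}
  [2..2]={B,S,T1}  "a"  orig:{B,S}
  [3..3]={A,T0}  "b"  orig:{A}
  [4..4]={B,S,T1}  "a"  orig:{B,S}
  [5..5]={A,T0}  "b"  orig:{A}
  [6..6]={B,S,T1}  "a"  orig:{B,S}
  [7..7]={A,T0}  "b"  orig:{A}
  [8..8]={B,S,T1}  "a"  orig:{B,S}
  [0..1]={X4}  "aa"  orig:{}
  [1..2]={X4}  "aa"  orig:{}
  [2..3]={S}  "ab"
  [3..4]={X2,X3}  "ba"  orig:{}
  [4..5]={S}  "ab"
  [5..6]={X2,X3}  "ba"  orig:{}
  [6..7]={S}  "ab"
  [7..8]={X2,X3}  "ba"  orig:{}
  [0..2]={S}  "aaa"
  [1..3]=∅  "aab"
  [2..4]={B,S}  "aba"
  [3..5]=∅  "bab"
  [4..6]={B,S}  "aba"
  [5..7]=∅  "bab"
  [6..8]={B,S}  "aba"
  [0..3]=∅  "aaab"
  [1..4]={X4}  "aaba"  orig:{}
  [2..5]=∅  "abab"
  [3..6]=∅  "baba"
  [4..7]=∅  "abab"
  [5..8]=∅  "baba"
  [0..4]={B,S}  "aaaba"
  [1..5]=∅  "aabab"
  [2..6]={B,S}  "ababa"
  [3..7]=∅  "babab"
  [4..8]={B,S}  "ababa"
  [0..5]=∅  "aaabab"
  [1..6]={X4}  "aababa"  orig:{}
  [2..7]=∅  "ababab"
  [3..8]=∅  "bababa"
  [0..6]={B,S}  "aaababa"
  [1..7]=∅  "aababab"
  [2..8]={B,S}  "abababa"
  [0..7]=∅  "aaababab"
  [1..8]={X4}  "aabababa"  orig:{}
  [0..8]={B,S}  "aaabababa"

S ∈ T[0,8] ⇒ YES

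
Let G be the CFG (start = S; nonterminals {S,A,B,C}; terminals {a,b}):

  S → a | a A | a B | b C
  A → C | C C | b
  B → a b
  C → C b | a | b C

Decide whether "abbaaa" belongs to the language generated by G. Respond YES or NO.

CNF form of G:
  S -> T0 C | T1 A | T1 B | a
  A -> C C | C T0 | T0 C | a | b
  B -> T1 T0
  C -> C T0 | T0 C | a
  T0 -> b
  T1 -> a

Fill CYK table bottom-up:
  [0..0]={A,C,S,T1}  "a"  orig:{A,C,S}
  [1..1]={A,T0}  "b"  orig:{A}
  [2..2]={A,T0}  "b"  orig:{A}
  [3..3]={A,C,S,T1}  "a"  orig:{A,C,S}
  [4..4]={A,C,S,T1}  "a"  orig:{A,C,S}
  [5..5]={A,C,S,T1}  "a"  orig:{A,C,S}
  [0..1]={A,B,C,S}  "ab"
  [1..2]=∅  "bb"
  [2..3]={A,C,S}  "ba"
  [3..4]={A,S}  "aa"
  [4..5]={A,S}  "aa"
  [0..2]={A,C}  "abb"
  [1..3]={A,C,S}  "bba"
  [2..4]={A}  "baa"
  [3..5]={S}  "aaa"
  [0..3]={A,S}  "abba"
  [1..4]={A}  "bbaa"
  [2..5]=∅  "baaa"
  [0..4]={S}  "abbaa"
  [1..5]=∅  "bbaaa"
  [0..5]=∅  "abbaaa"

S ∉ T[0,5] ⇒ NO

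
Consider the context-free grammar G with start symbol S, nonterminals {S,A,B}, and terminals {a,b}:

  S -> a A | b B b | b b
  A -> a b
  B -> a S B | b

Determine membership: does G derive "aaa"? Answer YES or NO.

Convert to CNF:
  S -> T0 A | T1 T1 | T1 X3
  A -> T0 T1
  B -> T0 X2 | b
  T0 -> a
  T1 -> b
  X2 -> S B
  X3 -> B T1

CYK fill:
  T[0,0] 'a' = {T0}  orig:{}
  T[1,1] 'a' = {T0}  orig:{}
  T[2,2] 'a' = {T0}  orig:{}
  T[0,1] 'aa' = ∅
  T[1,2] 'aa' = ∅
  T[0,2] 'aaa' = ∅

S ∉ T[0,2] ⇒ NO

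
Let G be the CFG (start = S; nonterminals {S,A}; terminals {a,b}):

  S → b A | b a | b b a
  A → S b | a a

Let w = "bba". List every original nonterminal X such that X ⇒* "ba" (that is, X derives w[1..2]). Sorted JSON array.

CNF form of G:
  S -> T0 A | T0 T1 | T0 X2
  A -> S T0 | T1 T1
  T0 -> b
  T1 -> a
  X2 -> T0 T1

CYK table (by increasing span), restricted to cells inside w[1..2]:
  T[1,1] 'b' = {T0}  orig:{}
  T[2,2] 'a' = {T1}  orig:{}
  T[1,2] 'ba' = {S,X2}  orig:{S}

Original NTs in T[1,2] deriving "ba": ["S"]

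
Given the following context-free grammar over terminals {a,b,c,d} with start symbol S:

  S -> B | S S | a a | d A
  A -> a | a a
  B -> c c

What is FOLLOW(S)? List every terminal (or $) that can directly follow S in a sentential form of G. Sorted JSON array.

Compute FIRST by fixpoint:
iter 1:
  A via A→a: +{a}
  B via B→c c: +{c}
  S via S→B: +{c}
  S via S→a a: +{a}
  S via S→d A: +{d}
  FIRST[S]={a,c,d}  FIRST[A]={a}  FIRST[B]={c}
iter 2: done
  FIRST[S]={a,c,d}  FIRST[A]={a}  FIRST[B]={c}

FOLLOW sets:
FOLLOW(S) := {$}
pass 1:
  S→B: FOLLOW(B) ⊇ FOLLOW(S) ⊇ {$}; new: +{$}
  S→S S: FOLLOW(S) ⊇ FIRST(S) = {a,c,d}; new: +{a,c,d}
  S→d A: FOLLOW(A) ⊇ FOLLOW(S) ⊇ {$,a,c,d}; new: +{$,a,c,d}
  FOLLOW(S)={$,a,c,d}  FOLLOW(A)={$,a,c,d}  FOLLOW(B)={$}
pass 2:
  S→B: FOLLOW(B) ⊇ FOLLOW(S) ⊇ {$,a,c,d}; new: +{a,c,d}
  FOLLOW(S)={$,a,c,d}  FOLLOW(A)={$,a,c,d}  FOLLOW(B)={$,a,c,d}
pass 3: done
  FOLLOW(S)={$,a,c,d}  FOLLOW(A)={$,a,c,d}  FOLLOW(B)={$,a,c,d}

FOLLOW(S) = ["$", "a", "c", "d"]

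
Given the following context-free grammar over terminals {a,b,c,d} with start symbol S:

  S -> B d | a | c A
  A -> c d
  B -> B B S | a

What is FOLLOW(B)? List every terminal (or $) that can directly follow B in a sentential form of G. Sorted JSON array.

FIRST sets, iterate to fixpoint:
iter 1:
  A via A→c d: +{c}
  B via B→a: +{a}
  S via S→B d: +{a}
  S via S→c A: +{c}
  FIRST[S]={a,c}  FIRST[A]={c}  FIRST[B]={a}
iter 2: done
  FIRST[S]={a,c}  FIRST[A]={c}  FIRST[B]={a}

FOLLOW sets:
seed FOLLOW(S) with $
iter 1:
  B→B B S: FOLLOW(B) ⊇ FIRST(B) = {a}; new: +{a}
  B→B B S: FOLLOW(B) ⊇ FIRST(S) = {a,c}; new: +{c}
  B→B B S: FOLLOW(S) ⊇ FOLLOW(B) ⊇ {a,c}; new: +{a,c}
  S→B d: FOLLOW(B) ⊇ FIRST(d) = {d}; new: +{d}
  S→c A: FOLLOW(A) ⊇ FOLLOW(S) ⊇ {$,a,c}; new: +{$,a,c}
  FOLLOW[S]={$,a,c}  FOLLOW[A]={$,a,c}  FOLLOW[B]={a,c,d}
iter 2:
  B→B B S: FOLLOW(S) ⊇ FOLLOW(B) ⊇ {a,c,d}; new: +{d}
  S→c A: FOLLOW(A) ⊇ FOLLOW(S) ⊇ {$,a,c,d}; new: +{d}
  FOLLOW[S]={$,a,c,d}  FOLLOW[A]={$,a,c,d}  FOLLOW[B]={a,c,d}
iter 3: (stable)
  FOLLOW[S]={$,a,c,d}  FOLLOW[A]={$,a,c,d}  FOLLOW[B]={a,c,d}

FOLLOW(B) = ["a", "c", "d"]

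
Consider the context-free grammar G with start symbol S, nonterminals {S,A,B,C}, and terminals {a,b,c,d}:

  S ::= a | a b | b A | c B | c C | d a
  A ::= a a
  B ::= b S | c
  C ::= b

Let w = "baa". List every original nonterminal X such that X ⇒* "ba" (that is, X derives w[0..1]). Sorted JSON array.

CNF form of G:
  S -> T0 T1 | T1 A | T2 B | T2 C | T3 T0 | a
  A -> T0 T0
  B -> T1 S | c
  C -> b
  T0 -> a
  T1 -> b
  T2 -> c
  T3 -> d

Fill CYK table bottom-up, restricted to cells inside w[0..1]:
  [0..0]={C,T1}  "b"  orig:{C}
  [1..1]={S,T0}  "a"  orig:{S}
  [0..1]={B}  "ba"

Original NTs in T[0,1] deriving "ba": ["B"]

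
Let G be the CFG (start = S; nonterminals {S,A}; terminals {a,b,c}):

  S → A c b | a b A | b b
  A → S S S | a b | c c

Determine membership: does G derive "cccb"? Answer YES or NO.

CNF form of G:
  S -> A X4 | T0 X5 | T1 T1
  A -> S X3 | T0 T1 | T2 T2
  T0 -> a
  T1 -> b
  T2 -> c
  X3 -> S S
  X4 -> T2 T1
  X5 -> T1 A

CYK fill:
  cell(0,0) c: {T2}  orig:{}
  cell(1,1) c: {T2}  orig:{}
  cell(2,2) c: {T2}  orig:{}
  cell(3,3) b: {T1}  orig:{}
  cell(0,1) cc: {A}
  cell(1,2) cc: {A}
  cell(2,3) cb: {X4}  orig:{}
  cell(0,2) ccc: ∅
  cell(1,3) ccb: ∅
  cell(0,3) cccb: {S}

S ∈ T[0,3] ⇒ YES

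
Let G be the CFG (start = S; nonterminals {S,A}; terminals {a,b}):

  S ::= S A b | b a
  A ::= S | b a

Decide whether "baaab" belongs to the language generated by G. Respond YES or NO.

Convert to CNF:
  S -> S X3 | T0 T1
  A -> S X2 | T0 T1
  T0 -> b
  T1 -> a
  X2 -> A T0
  X3 -> A T0

CYK fill:
  T[0,0] 'b' = {T0}  orig:{}
  T[1,1] 'a' = {T1}  orig:{}
  T[2,2] 'a' = {T1}  orig:{}
  T[3,3] 'a' = {T1}  orig:{}
  T[4,4] 'b' = {T0}  orig:{}
  T[0,1] 'ba' = {A,S}
  T[1,2] 'aa' = ∅
  T[2,3] 'aa' = ∅
  T[3,4] 'ab' = ∅
  T[0,2] 'baa' = ∅
  T[1,3] 'aaa' = ∅
  T[2,4] 'aab' = ∅
  T[0,3] 'baaa' = ∅
  T[1,4] 'aaab' = ∅
  T[0,4] 'baaab' = ∅

S ∉ T[0,4] ⇒ NO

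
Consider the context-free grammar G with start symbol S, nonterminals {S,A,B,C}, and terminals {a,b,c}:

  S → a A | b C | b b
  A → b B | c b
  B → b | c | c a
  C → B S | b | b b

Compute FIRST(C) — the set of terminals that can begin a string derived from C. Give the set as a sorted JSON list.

FIRST iteration:
[1]
  A via A→b B: +{b}
  A via A→c b: +{c}
  B via B→b: +{b}
  B via B→c: +{c}
  C via C→B S: +{b,c}
  S via S→a A: +{a}
  S via S→b C: +{b}
  FIRST[S]={a,b}  FIRST[A]={b,c}  FIRST[B]={b,c}  FIRST[C]={b,c}
[2] — fixpoint
  FIRST[S]={a,b}  FIRST[A]={b,c}  FIRST[B]={b,c}  FIRST[C]={b,c}

FIRST(C) = ["b", "c"]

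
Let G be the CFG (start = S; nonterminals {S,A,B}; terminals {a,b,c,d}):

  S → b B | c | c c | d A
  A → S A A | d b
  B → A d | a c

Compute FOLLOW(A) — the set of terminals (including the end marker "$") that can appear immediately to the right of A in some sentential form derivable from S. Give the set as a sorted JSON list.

FIRST iteration:
[1]
  A via A→d b: +{d}
  B via B→A d: +{d}
  B via B→a c: +{a}
  S via S→b B: +{b}
  S via S→c: +{c}
  S via S→d A: +{d}
  FIRST(S)={b,c,d}  FIRST(A)={d}  FIRST(B)={a,d}
[2]
  A via A→S A A: +{b,c}
  B via B→A d: +{b,c}
  FIRST(S)={b,c,d}  FIRST(A)={b,c,d}  FIRST(B)={a,b,c,d}
[3] done
  FIRST(S)={b,c,d}  FIRST(A)={b,c,d}  FIRST(B)={a,b,c,d}

FOLLOW sets:
FOLLOW(S) := {$}
round 1:
  A→S A A: FOLLOW(S) ⊇ FIRST(A) = {b,c,d}; new: +{b,c,d}
  A→S A A: FOLLOW(A) ⊇ FIRST(A) = {b,c,d}; new: +{b,c,d}
  S→b B: FOLLOW(B) ⊇ FOLLOW(S) ⊇ {$,b,c,d}; new: +{$,b,c,d}
  S→d A: FOLLOW(A) ⊇ FOLLOW(S) ⊇ {$,b,c,d}; new: +{$}
  S: {$,b,c,d}  A: {$,b,c,d}  B: {$,b,c,d}
round 2: — fixpoint
  S: {$,b,c,d}  A: {$,b,c,d}  B: {$,b,c,d}

FOLLOW(A) = ["$", "b", "c", "d"]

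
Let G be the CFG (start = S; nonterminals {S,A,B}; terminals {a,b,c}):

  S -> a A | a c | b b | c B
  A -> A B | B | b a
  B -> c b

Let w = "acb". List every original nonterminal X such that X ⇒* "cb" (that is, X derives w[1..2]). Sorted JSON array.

CNF form of G:
  S -> T0 T0 | T1 A | T1 T2 | T2 B
  A -> A B | T0 T1 | T2 T0
  B -> T2 T0
  T0 -> b
  T1 -> a
  T2 -> c

CYK fill (cells [i..j] with 1 ≤ i ≤ j ≤ 2 only):
  T[1,1] 'c' = {T2}  orig:{}
  T[2,2] 'b' = {T0}  orig:{}
  T[1,2] 'cb' = {A,B}

Original NTs in T[1,2] deriving "cb": ["A", "B"]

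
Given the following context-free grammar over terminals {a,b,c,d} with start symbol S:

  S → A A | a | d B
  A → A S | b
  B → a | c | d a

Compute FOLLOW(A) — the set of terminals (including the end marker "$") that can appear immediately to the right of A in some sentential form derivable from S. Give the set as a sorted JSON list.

FIRST iteration:
iter 1:
  A via A→b: +{b}
  B via B→a: +{a}
  B via B→c: +{c}
  B via B→d a: +{d}
  S via S→A A: +{b}
  S via S→a: +{a}
  S via S→d B: +{d}
  FIRST(S)={a,b,d}  FIRST(A)={b}  FIRST(B)={a,c,d}
iter 2: (stable)
  FIRST(S)={a,b,d}  FIRST(A)={b}  FIRST(B)={a,c,d}

Compute FOLLOW by fixpoint:
seed FOLLOW(S) with $
pass 1:
  A→A S: FOLLOW(A) ⊇ FIRST(S) = {a,b,d}; new: +{a,b,d}
  A→A S: FOLLOW(S) ⊇ FOLLOW(A) ⊇ {a,b,d}; new: +{a,b,d}
  S→A A: FOLLOW(A) ⊇ FOLLOW(S) ⊇ {$,a,b,d}; new: +{$}
  S→d B: FOLLOW(B) ⊇ FOLLOW(S) ⊇ {$,a,b,d}; new: +{$,a,b,d}
  FOLLOW(S)={$,a,b,d}  FOLLOW(A)={$,a,b,d}  FOLLOW(B)={$,a,b,d}
pass 2: (no change)
  FOLLOW(S)={$,a,b,d}  FOLLOW(A)={$,a,b,d}  FOLLOW(B)={$,a,b,d}

FOLLOW(A) = ["$", "a", "b", "d"]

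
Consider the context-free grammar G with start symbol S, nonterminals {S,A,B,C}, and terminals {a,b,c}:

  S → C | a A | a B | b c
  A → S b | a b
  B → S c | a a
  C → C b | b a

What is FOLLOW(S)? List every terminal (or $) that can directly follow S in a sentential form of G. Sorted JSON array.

FIRST sets, iterate to fixpoint:
round 1:
  A via A→a b: +{a}
  B via B→a a: +{a}
  C via C→b a: +{b}
  S via S→C: +{b}
  S via S→a A: +{a}
  S: {a,b}  A: {a}  B: {a}  C: {b}
round 2:
  A via A→S b: +{b}
  B via B→S c: +{b}
  S: {a,b}  A: {a,b}  B: {a,b}  C: {b}
round 3: done
  S: {a,b}  A: {a,b}  B: {a,b}  C: {b}

Compute FOLLOW by fixpoint:
seed FOLLOW(S) with $
iter 1:
  A→S b: FOLLOW(S) ⊇ FIRST(b) = {b}; new: +{b}
  B→S c: FOLLOW(S) ⊇ FIRST(c) = {c}; new: +{c}
  C→C b: FOLLOW(C) ⊇ FIRST(b) = {b}; new: +{b}
  S→C: FOLLOW(C) ⊇ FOLLOW(S) ⊇ {$,b,c}; new: +{$,c}
  S→a A: FOLLOW(A) ⊇ FOLLOW(S) ⊇ {$,b,c}; new: +{$,b,c}
  S→a B: FOLLOW(B) ⊇ FOLLOW(S) ⊇ {$,b,c}; new: +{$,b,c}
  S: {$,b,c}  A: {$,b,c}  B: {$,b,c}  C: {$,b,c}
iter 2: — fixpoint
  S: {$,b,c}  A: {$,b,c}  B: {$,b,c}  C: {$,b,c}

FOLLOW(S) = ["$", "b", "c"]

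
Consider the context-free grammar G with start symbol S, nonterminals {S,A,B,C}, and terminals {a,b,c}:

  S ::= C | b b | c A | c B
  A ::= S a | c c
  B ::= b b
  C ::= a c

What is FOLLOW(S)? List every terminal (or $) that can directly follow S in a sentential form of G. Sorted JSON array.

FIRST sets, iterate to fixpoint:
pass 1:
  A via A→c c: +{c}
  B via B→b b: +{b}
  C via C→a c: +{a}
  S via S→C: +{a}
  S via S→b b: +{b}
  S via S→c A: +{c}
  FIRST(S)={a,b,c}  FIRST(A)={c}  FIRST(B)={b}  FIRST(C)={a}
pass 2:
  A via A→S a: +{a,b}
  FIRST(S)={a,b,c}  FIRST(A)={a,b,c}  FIRST(B)={b}  FIRST(C)={a}
pass 3: — fixpoint
  FIRST(S)={a,b,c}  FIRST(A)={a,b,c}  FIRST(B)={b}  FIRST(C)={a}

FOLLOW sets:
initialize: $ ∈ FOLLOW(S)
[1]
  A→S a: FOLLOW(S) ⊇ FIRST(a) = {a}; new: +{a}
  S→C: FOLLOW(C) ⊇ FOLLOW(S) ⊇ {$,a}; new: +{$,a}
  S→c A: FOLLOW(A) ⊇ FOLLOW(S) ⊇ {$,a}; new: +{$,a}
  S→c B: FOLLOW(B) ⊇ FOLLOW(S) ⊇ {$,a}; new: +{$,a}
  S: {$,a}  A: {$,a}  B: {$,a}  C: {$,a}
[2] — fixpoint
  S: {$,a}  A: {$,a}  B: {$,a}  C: {$,a}

FOLLOW(S) = ["$", "a"]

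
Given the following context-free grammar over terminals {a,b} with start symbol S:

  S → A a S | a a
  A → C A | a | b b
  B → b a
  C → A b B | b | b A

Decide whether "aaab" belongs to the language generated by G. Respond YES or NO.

Convert to CNF:
  S -> A X3 | T1 T1
  A -> C A | T0 T0 | a
  B -> T0 T1
  C -> A X2 | T0 A | b
  T0 -> b
  T1 -> a
  X2 -> T0 B
  X3 -> T1 S

CYK fill:
  [0..0]={A,T1}  "a"  orig:{A}
  [1..1]={A,T1}  "a"  orig:{A}
  [2..2]={A,T1}  "a"  orig:{A}
  [3..3]={C,T0}  "b"  orig:{C}
  [0..1]={S}  "aa"
  [1..2]={S}  "aa"
  [2..3]=∅  "ab"
  [0..2]={X3}  "aaa"  orig:{}
  [1..3]=∅  "aab"
  [0..3]=∅  "aaab"

S ∉ T[0,3] ⇒ NO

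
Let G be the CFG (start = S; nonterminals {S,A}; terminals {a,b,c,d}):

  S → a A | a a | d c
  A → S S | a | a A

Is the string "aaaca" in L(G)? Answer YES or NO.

Convert to CNF:
  S -> T0 A | T0 T0 | T1 T2
  A -> S S | T0 A | a
  T0 -> a
  T1 -> d
  T2 -> c

Fill CYK table bottom-up:
  T[0,0] 'a' = {A,T0}  orig:{A}
  T[1,1] 'a' = {A,T0}  orig:{A}
  T[2,2] 'a' = {A,T0}  orig:{A}
  T[3,3] 'c' = {T2}  orig:{}
  T[4,4] 'a' = {A,T0}  orig:{A}
  T[0,1] 'aa' = {A,S}
  T[1,2] 'aa' = {A,S}
  T[2,3] 'ac' = ∅
  T[3,4] 'ca' = ∅
  T[0,2] 'aaa' = {A,S}
  T[1,3] 'aac' = ∅
  T[2,4] 'aca' = ∅
  T[0,3] 'aaac' = ∅
  T[1,4] 'aaca' = ∅
  T[0,4] 'aaaca' = ∅

S ∉ T[0,4] ⇒ NO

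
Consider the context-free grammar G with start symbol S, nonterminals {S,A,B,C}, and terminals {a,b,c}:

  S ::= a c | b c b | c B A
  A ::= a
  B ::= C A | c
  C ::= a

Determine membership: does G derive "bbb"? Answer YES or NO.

CNF form of G:
  S -> T0 T1 | T1 X4 | T2 X3
  A -> a
  B -> C A | c
  C -> a
  T0 -> a
  T1 -> c
  T2 -> b
  X3 -> T1 T2
  X4 -> B A

CYK table (by increasing span):
  cell(0,0) b: {T2}  orig:{}
  cell(1,1) b: {T2}  orig:{}
  cell(2,2) b: {T2}  orig:{}
  cell(0,1) bb: ∅
  cell(1,2) bb: ∅
  cell(0,2) bbb: ∅

S ∉ T[0,2] ⇒ NO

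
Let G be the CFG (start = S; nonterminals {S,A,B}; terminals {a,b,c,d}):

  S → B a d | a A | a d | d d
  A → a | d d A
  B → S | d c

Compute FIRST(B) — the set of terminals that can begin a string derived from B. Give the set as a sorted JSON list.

FIRST sets, iterate to fixpoint:
iter 1:
  A via A→a: +{a}
  A via A→d d A: +{d}
  B via B→d c: +{d}
  S via S→B a d: +{d}
  S via S→a A: +{a}
  FIRST(S)={a,d}  FIRST(A)={a,d}  FIRST(B)={d}
iter 2:
  B via B→S: +{a}
  FIRST(S)={a,d}  FIRST(A)={a,d}  FIRST(B)={a,d}
iter 3: (stable)
  FIRST(S)={a,d}  FIRST(A)={a,d}  FIRST(B)={a,d}

FIRST(B) = ["a", "d"]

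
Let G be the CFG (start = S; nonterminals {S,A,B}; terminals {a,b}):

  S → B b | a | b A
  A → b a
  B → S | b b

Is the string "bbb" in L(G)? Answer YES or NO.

Convert to CNF:
  S -> B T0 | T0 A | a
  A -> T0 T1
  B -> B T0 | T0 A | T0 T0 | a
  T0 -> b
  T1 -> a

CYK table (by increasing span):
  cell(0,0) b: {T0}  orig:{}
  cell(1,1) b: {T0}  orig:{}
  cell(2,2) b: {T0}  orig:{}
  cell(0,1) bb: {B}
  cell(1,2) bb: {B}
  cell(0,2) bbb: {B,S}

S ∈ T[0,2] ⇒ YES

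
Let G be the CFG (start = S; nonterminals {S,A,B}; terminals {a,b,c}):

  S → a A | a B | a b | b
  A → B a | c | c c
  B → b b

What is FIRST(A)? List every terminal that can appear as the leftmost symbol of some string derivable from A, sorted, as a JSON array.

FIRST sets, iterate to fixpoint:
round 1:
  A via A→c: +{c}
  B via B→b b: +{b}
  S via S→a A: +{a}
  S via S→b: +{b}
  S: {a,b}  A: {c}  B: {b}
round 2:
  A via A→B a: +{b}
  S: {a,b}  A: {b,c}  B: {b}
round 3: (stable)
  S: {a,b}  A: {b,c}  B: {b}

FIRST(A) = ["b", "c"]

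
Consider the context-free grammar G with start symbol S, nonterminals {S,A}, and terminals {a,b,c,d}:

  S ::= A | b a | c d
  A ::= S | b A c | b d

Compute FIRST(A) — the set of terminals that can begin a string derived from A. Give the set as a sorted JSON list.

Compute FIRST by fixpoint:
[1]
  A via A→b A c: +{b}
  S via S→A: +{b}
  S via S→c d: +{c}
  FIRST(S)={b,c}  FIRST(A)={b}
[2]
  A via A→S: +{c}
  FIRST(S)={b,c}  FIRST(A)={b,c}
[3] (stable)
  FIRST(S)={b,c}  FIRST(A)={b,c}

FIRST(A) = ["b", "c"]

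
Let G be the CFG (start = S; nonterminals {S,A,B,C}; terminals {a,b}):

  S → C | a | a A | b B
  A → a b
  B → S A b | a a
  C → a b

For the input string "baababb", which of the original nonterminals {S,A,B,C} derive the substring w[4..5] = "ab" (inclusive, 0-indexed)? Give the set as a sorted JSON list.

Convert to CNF:
  S -> T0 A | T0 T1 | T1 B | a
  A -> T0 T1
  B -> S X2 | T0 T0
  C -> T0 T1
  T0 -> a
  T1 -> b
  X2 -> A T1

CYK table (by increasing span) (cells [i..j] with 4 ≤ i ≤ j ≤ 5 only):
  cell(4,4) a: {S,T0}  orig:{S}
  cell(5,5) b: {T1}  orig:{}
  cell(4,5) ab: {A,C,S}

Original NTs in T[4,5] deriving "ab": ["A", "C", "S"]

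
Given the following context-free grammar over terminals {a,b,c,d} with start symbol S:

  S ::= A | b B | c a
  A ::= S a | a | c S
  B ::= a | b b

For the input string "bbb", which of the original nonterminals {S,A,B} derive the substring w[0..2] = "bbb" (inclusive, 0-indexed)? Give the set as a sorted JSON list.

CNF form of G:
  S -> S T0 | T1 S | T1 T0 | T2 B | a
  A -> S T0 | T1 S | a
  B -> T2 T2 | a
  T0 -> a
  T1 -> c
  T2 -> b

CYK fill — only the sub-triangle for w[0..2]:
  cell(0,0) b: {T2}  orig:{}
  cell(1,1) b: {T2}  orig:{}
  cell(2,2) b: {T2}  orig:{}
  cell(0,1) bb: {B}
  cell(1,2) bb: {B}
  cell(0,2) bbb: {S}

Original NTs in T[0,2] deriving "bbb": ["S"]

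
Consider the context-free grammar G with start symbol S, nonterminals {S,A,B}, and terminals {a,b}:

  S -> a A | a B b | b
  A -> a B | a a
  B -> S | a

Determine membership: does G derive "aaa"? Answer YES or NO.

Convert to CNF:
  S -> T0 A | T0 X3 | b
  A -> T0 B | T0 T0
  B -> T0 A | T0 X2 | a | b
  T0 -> a
  T1 -> b
  X2 -> B T1
  X3 -> B T1

CYK table (by increasing span):
  T[0,0] 'a' = {B,T0}  orig:{B}
  T[1,1] 'a' = {B,T0}  orig:{B}
  T[2,2] 'a' = {B,T0}  orig:{B}
  T[0,1] 'aa' = {A}
  T[1,2] 'aa' = {A}
  T[0,2] 'aaa' = {B,S}

S ∈ T[0,2] ⇒ YES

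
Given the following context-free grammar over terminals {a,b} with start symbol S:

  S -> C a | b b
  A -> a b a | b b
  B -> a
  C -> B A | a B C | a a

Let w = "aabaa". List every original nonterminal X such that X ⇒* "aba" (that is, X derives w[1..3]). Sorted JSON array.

CNF form of G:
  S -> C T0 | T1 T1
  A -> T0 X2 | T1 T1
  B -> a
  C -> B A | T0 T0 | T0 X3
  T0 -> a
  T1 -> b
  X2 -> T1 T0
  X3 -> B C

CYK table (by increasing span), restricted to cells inside w[1..3]:
  T[1,1] 'a' = {B,T0}  orig:{B}
  T[2,2] 'b' = {T1}  orig:{}
  T[3,3] 'a' = {B,T0}  orig:{B}
  T[1,2] 'ab' = ∅
  T[2,3] 'ba' = {X2}  orig:{}
  T[1,3] 'aba' = {A}

Original NTs in T[1,3] deriving "aba": ["A"]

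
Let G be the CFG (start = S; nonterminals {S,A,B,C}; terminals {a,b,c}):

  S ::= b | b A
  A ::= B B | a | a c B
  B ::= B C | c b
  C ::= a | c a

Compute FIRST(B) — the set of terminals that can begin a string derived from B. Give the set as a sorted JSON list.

FIRST sets, iterate to fixpoint:
[1]
  A via A→a: +{a}
  B via B→c b: +{c}
  C via C→a: +{a}
  C via C→c a: +{c}
  S via S→b: +{b}
  FIRST(S)={b}  FIRST(A)={a}  FIRST(B)={c}  FIRST(C)={a,c}
[2]
  A via A→B B: +{c}
  FIRST(S)={b}  FIRST(A)={a,c}  FIRST(B)={c}  FIRST(C)={a,c}
[3] (no change)
  FIRST(S)={b}  FIRST(A)={a,c}  FIRST(B)={c}  FIRST(C)={a,c}

FIRST(B) = ["c"]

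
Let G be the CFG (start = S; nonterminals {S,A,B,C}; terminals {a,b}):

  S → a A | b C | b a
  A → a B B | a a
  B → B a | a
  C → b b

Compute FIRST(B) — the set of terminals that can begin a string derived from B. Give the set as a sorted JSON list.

FIRST iteration:
[1]
  A via A→a B B: +{a}
  B via B→a: +{a}
  C via C→b b: +{b}
  S via S→a A: +{a}
  S via S→b C: +{b}
  FIRST(S)={a,b}  FIRST(A)={a}  FIRST(B)={a}  FIRST(C)={b}
[2] (no change)
  FIRST(S)={a,b}  FIRST(A)={a}  FIRST(B)={a}  FIRST(C)={b}

FIRST(B) = ["a"]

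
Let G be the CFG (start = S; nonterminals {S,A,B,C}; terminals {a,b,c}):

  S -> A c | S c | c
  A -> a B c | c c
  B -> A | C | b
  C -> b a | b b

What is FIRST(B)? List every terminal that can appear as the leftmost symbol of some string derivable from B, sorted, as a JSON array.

FIRST sets, iterate to fixpoint:
[1]
  A via A→a B c: +{a}
  A via A→c c: +{c}
  B via B→A: +{a,c}
  B via B→b: +{b}
  C via C→b a: +{b}
  S via S→A c: +{a,c}
  FIRST[S]={a,c}  FIRST[A]={a,c}  FIRST[B]={a,b,c}  FIRST[C]={b}
[2] — fixpoint
  FIRST[S]={a,c}  FIRST[A]={a,c}  FIRST[B]={a,b,c}  FIRST[C]={b}

FIRST(B) = ["a", "b", "c"]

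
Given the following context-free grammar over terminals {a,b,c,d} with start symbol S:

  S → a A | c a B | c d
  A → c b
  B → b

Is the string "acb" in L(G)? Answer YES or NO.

CNF form of G:
  S -> T0 T3 | T0 X4 | T2 A
  A -> T0 T1
  B -> b
  T0 -> c
  T1 -> b
  T2 -> a
  T3 -> d
  X4 -> T2 B

CYK fill:
  cell(0,0) a: {T2}  orig:{}
  cell(1,1) c: {T0}  orig:{}
  cell(2,2) b: {B,T1}  orig:{B}
  cell(0,1) ac: ∅
  cell(1,2) cb: {A}
  cell(0,2) acb: {S}

S ∈ T[0,2] ⇒ YES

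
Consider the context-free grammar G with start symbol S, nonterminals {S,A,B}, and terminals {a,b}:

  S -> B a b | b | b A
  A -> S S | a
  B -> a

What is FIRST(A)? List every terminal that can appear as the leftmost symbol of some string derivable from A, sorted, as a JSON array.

FIRST iteration:
[1]
  A via A→a: +{a}
  B via B→a: +{a}
  S via S→B a b: +{a}
  S via S→b: +{b}
  S: {a,b}  A: {a}  B: {a}
[2]
  A via A→S S: +{b}
  S: {a,b}  A: {a,b}  B: {a}
[3] (stable)
  S: {a,b}  A: {a,b}  B: {a}

FIRST(A) = ["a", "b"]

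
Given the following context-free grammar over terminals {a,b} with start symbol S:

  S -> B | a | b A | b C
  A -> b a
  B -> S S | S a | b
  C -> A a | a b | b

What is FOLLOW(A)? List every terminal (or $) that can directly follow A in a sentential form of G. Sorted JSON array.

Compute FIRST by fixpoint:
pass 1:
  A via A→b a: +{b}
  B via B→b: +{b}
  C via C→A a: +{b}
  C via C→a b: +{a}
  S via S→B: +{b}
  S via S→a: +{a}
  S: {a,b}  A: {b}  B: {b}  C: {a,b}
pass 2:
  B via B→S S: +{a}
  S: {a,b}  A: {b}  B: {a,b}  C: {a,b}
pass 3: done
  S: {a,b}  A: {b}  B: {a,b}  C: {a,b}

Compute FOLLOW by fixpoint:
seed FOLLOW(S) with $
iter 1:
  B→S S: FOLLOW(S) ⊇ FIRST(S) = {a,b}; new: +{a,b}
  C→A a: FOLLOW(A) ⊇ FIRST(a) = {a}; new: +{a}
  S→B: FOLLOW(B) ⊇ FOLLOW(S) ⊇ {$,a,b}; new: +{$,a,b}
  S→b A: FOLLOW(A) ⊇ FOLLOW(S) ⊇ {$,a,b}; new: +{$,b}
  S→b C: FOLLOW(C) ⊇ FOLLOW(S) ⊇ {$,a,b}; new: +{$,a,b}
  FOLLOW[S]={$,a,b}  FOLLOW[A]={$,a,b}  FOLLOW[B]={$,a,b}  FOLLOW[C]={$,a,b}
iter 2: (no change)
  FOLLOW[S]={$,a,b}  FOLLOW[A]={$,a,b}  FOLLOW[B]={$,a,b}  FOLLOW[C]={$,a,b}

FOLLOW(A) = ["$", "a", "b"]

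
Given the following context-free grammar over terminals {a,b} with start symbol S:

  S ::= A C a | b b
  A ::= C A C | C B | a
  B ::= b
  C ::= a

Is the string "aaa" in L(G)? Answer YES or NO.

Convert to CNF:
  S -> A X3 | T1 T1
  A -> C B | C X2 | a
  B -> b
  C -> a
  T0 -> a
  T1 -> b
  X2 -> A C
  X3 -> C T0

CYK fill:
  cell(0,0) a: {A,C,T0}  orig:{A,C}
  cell(1,1) a: {A,C,T0}  orig:{A,C}
  cell(2,2) a: {A,C,T0}  orig:{A,C}
  cell(0,1) aa: {X2,X3}  orig:{}
  cell(1,2) aa: {X2,X3}  orig:{}
  cell(0,2) aaa: {A,S}

S ∈ T[0,2] ⇒ YES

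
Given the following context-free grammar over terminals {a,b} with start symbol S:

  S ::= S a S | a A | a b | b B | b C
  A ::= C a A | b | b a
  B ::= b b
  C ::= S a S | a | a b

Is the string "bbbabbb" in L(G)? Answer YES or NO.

CNF form of G:
  S -> S X4 | T0 A | T0 T1 | T1 B | T1 C
  A -> C X2 | T1 T0 | b
  B -> T1 T1
  C -> S X3 | T0 T1 | a
  T0 -> a
  T1 -> b
  X2 -> T0 A
  X3 -> T0 S
  X4 -> T0 S

Fill CYK table bottom-up:
  T[0,0] 'b' = {A,T1}  orig:{A}
  T[1,1] 'b' = {A,T1}  orig:{A}
  T[2,2] 'b' = {A,T1}  orig:{A}
  T[3,3] 'a' = {C,T0}  orig:{C}
  T[4,4] 'b' = {A,T1}  orig:{A}
  T[5,5] 'b' = {A,T1}  orig:{A}
  T[6,6] 'b' = {A,T1}  orig:{A}
  T[0,1] 'bb' = {B}
  T[1,2] 'bb' = {B}
  T[2,3] 'ba' = {A,S}
  T[3,4] 'ab' = {C,S,X2}  orig:{C,S}
  T[4,5] 'bb' = {B}
  T[5,6] 'bb' = {B}
  T[0,2] 'bbb' = {S}
  T[1,3] 'bba' = ∅
  T[2,4] 'bab' = {S}
  T[3,5] 'abb' = ∅
  T[4,6] 'bbb' = {S}
  T[0,3] 'bbba' = ∅
  T[1,4] 'bbab' = ∅
  T[2,5] 'babb' = ∅
  T[3,6] 'abbb' = {X3,X4}  orig:{}
  T[0,4] 'bbbab' = ∅
  T[1,5] 'bbabb' = ∅
  T[2,6] 'babbb' = ∅
  T[0,5] 'bbbabb' = ∅
  T[1,6] 'bbabbb' = ∅
  T[0,6] 'bbbabbb' = {C,S}

S ∈ T[0,6] ⇒ YES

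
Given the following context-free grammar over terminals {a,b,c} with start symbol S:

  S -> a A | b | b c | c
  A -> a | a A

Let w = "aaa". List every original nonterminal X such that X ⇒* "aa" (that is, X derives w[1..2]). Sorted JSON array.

CNF form of G:
  S -> T0 A | T1 T2 | b | c
  A -> T0 A | a
  T0 -> a
  T1 -> b
  T2 -> c

CYK fill, restricted to cells inside w[1..2]:
  [1..1]={A,T0}  "a"  orig:{A}
  [2..2]={A,T0}  "a"  orig:{A}
  [1..2]={A,S}  "aa"

Original NTs in T[1,2] deriving "aa": ["A", "S"]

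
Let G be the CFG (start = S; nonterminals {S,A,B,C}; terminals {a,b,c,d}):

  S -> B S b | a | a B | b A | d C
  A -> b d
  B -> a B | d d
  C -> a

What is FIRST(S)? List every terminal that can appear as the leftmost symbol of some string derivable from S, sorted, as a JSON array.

FIRST iteration:
round 1:
  A via A→b d: +{b}
  B via B→a B: +{a}
  B via B→d d: +{d}
  C via C→a: +{a}
  S via S→B S b: +{a,d}
  S via S→b A: +{b}
  S: {a,b,d}  A: {b}  B: {a,d}  C: {a}
round 2: done
  S: {a,b,d}  A: {b}  B: {a,d}  C: {a}

FIRST(S) = ["a", "b", "d"]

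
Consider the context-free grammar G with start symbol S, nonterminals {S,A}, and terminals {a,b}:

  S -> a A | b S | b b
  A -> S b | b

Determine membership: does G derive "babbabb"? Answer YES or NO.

Convert to CNF:
  S -> T0 S | T0 T0 | T1 A
  A -> S T0 | b
  T0 -> b
  T1 -> a

CYK table (by increasing span):
  T[0,0] 'b' = {A,T0}  orig:{A}
  T[1,1] 'a' = {T1}  orig:{}
  T[2,2] 'b' = {A,T0}  orig:{A}
  T[3,3] 'b' = {A,T0}  orig:{A}
  T[4,4] 'a' = {T1}  orig:{}
  T[5,5] 'b' = {A,T0}  orig:{A}
  T[6,6] 'b' = {A,T0}  orig:{A}
  T[0,1] 'ba' = ∅
  T[1,2] 'ab' = {S}
  T[2,3] 'bb' = {S}
  T[3,4] 'ba' = ∅
  T[4,5] 'ab' = {S}
  T[5,6] 'bb' = {S}
  T[0,2] 'bab' = {S}
  T[1,3] 'abb' = {A}
  T[2,4] 'bba' = ∅
  T[3,5] 'bab' = {S}
  T[4,6] 'abb' = {A}
  T[0,3] 'babb' = {A}
  T[1,4] 'abba' = ∅
  T[2,5] 'bbab' = {S}
  T[3,6] 'babb' = {A}
  T[0,4] 'babba' = ∅
  T[1,5] 'abbab' = ∅
  T[2,6] 'bbabb' = {A}
  T[0,5] 'babbab' = ∅
  T[1,6] 'abbabb' = {S}
  T[0,6] 'babbabb' = {S}

S ∈ T[0,6] ⇒ YES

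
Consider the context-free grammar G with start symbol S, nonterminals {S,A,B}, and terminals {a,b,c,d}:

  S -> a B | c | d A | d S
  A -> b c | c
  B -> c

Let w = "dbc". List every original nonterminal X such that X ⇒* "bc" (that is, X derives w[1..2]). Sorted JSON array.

CNF form of G:
  S -> T2 B | T3 A | T3 S | c
  A -> T0 T1 | c
  B -> c
  T0 -> b
  T1 -> c
  T2 -> a
  T3 -> d

CYK table (by increasing span), restricted to cells inside w[1..2]:
  [1..1]={T0}  "b"  orig:{}
  [2..2]={A,B,S,T1}  "c"  orig:{A,B,S}
  [1..2]={A}  "bc"

Original NTs in T[1,2] deriving "bc": ["A"]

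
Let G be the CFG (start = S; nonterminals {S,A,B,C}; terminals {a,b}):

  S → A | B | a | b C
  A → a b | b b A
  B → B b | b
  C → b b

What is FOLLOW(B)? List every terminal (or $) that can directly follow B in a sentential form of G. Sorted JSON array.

Compute FIRST by fixpoint:
[1]
  A via A→a b: +{a}
  A via A→b b A: +{b}
  B via B→b: +{b}
  C via C→b b: +{b}
  S via S→A: +{a,b}
  S: {a,b}  A: {a,b}  B: {b}  C: {b}
[2] done
  S: {a,b}  A: {a,b}  B: {b}  C: {b}

FOLLOW sets:
seed FOLLOW(S) with $
[1]
  B→B b: FOLLOW(B) ⊇ FIRST(b) = {b}; new: +{b}
  S→A: FOLLOW(A) ⊇ FOLLOW(S) ⊇ {$}; new: +{$}
  S→B: FOLLOW(B) ⊇ FOLLOW(S) ⊇ {$}; new: +{$}
  S→b C: FOLLOW(C) ⊇ FOLLOW(S) ⊇ {$}; new: +{$}
  FOLLOW(S)={$}  FOLLOW(A)={$}  FOLLOW(B)={$,b}  FOLLOW(C)={$}
[2] (stable)
  FOLLOW(S)={$}  FOLLOW(A)={$}  FOLLOW(B)={$,b}  FOLLOW(C)={$}

FOLLOW(B) = ["$", "b"]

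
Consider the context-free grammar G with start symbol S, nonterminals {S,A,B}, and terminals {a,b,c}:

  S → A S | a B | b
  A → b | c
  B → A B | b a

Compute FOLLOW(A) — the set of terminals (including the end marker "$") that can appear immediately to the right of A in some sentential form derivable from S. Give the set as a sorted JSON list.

Compute FIRST by fixpoint:
[1]
  A via A→b: +{b}
  A via A→c: +{c}
  B via B→A B: +{b,c}
  S via S→A S: +{b,c}
  S via S→a B: +{a}
  FIRST[S]={a,b,c}  FIRST[A]={b,c}  FIRST[B]={b,c}
[2] (no change)
  FIRST[S]={a,b,c}  FIRST[A]={b,c}  FIRST[B]={b,c}

Compute FOLLOW by fixpoint:
seed FOLLOW(S) with $
iter 1:
  B→A B: FOLLOW(A) ⊇ FIRST(B) = {b,c}; new: +{b,c}
  S→A S: FOLLOW(A) ⊇ FIRST(S) = {a,b,c}; new: +{a}
  S→a B: FOLLOW(B) ⊇ FOLLOW(S) ⊇ {$}; new: +{$}
  FOLLOW(S)={$}  FOLLOW(A)={a,b,c}  FOLLOW(B)={$}
iter 2: done
  FOLLOW(S)={$}  FOLLOW(A)={a,b,c}  FOLLOW(B)={$}

FOLLOW(A) = ["a", "b", "c"]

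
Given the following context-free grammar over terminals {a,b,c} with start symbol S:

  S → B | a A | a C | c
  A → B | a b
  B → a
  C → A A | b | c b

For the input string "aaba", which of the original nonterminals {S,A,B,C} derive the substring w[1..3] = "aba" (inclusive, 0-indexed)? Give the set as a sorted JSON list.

CNF form of G:
  S -> T0 A | T0 C | a | c
  A -> T0 T1 | a
  B -> a
  C -> A A | T2 T1 | b
  T0 -> a
  T1 -> b
  T2 -> c

CYK table (by increasing span) (cells [i..j] with 1 ≤ i ≤ j ≤ 3 only):
  [1..1]={A,B,S,T0}  "a"  orig:{A,B,S}
  [2..2]={C,T1}  "b"  orig:{C}
  [3..3]={A,B,S,T0}  "a"  orig:{A,B,S}
  [1..2]={A,S}  "ab"
  [2..3]=∅  "ba"
  [1..3]={C}  "aba"

Original NTs in T[1,3] deriving "aba": ["C"]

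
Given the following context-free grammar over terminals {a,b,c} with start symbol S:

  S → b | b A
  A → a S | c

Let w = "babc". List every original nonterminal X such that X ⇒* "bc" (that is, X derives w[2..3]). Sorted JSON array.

Convert to CNF:
  S -> T1 A | b
  A -> T0 S | c
  T0 -> a
  T1 -> b

CYK fill — only the sub-triangle for w[2..3]:
  cell(2,2) b: {S,T1}  orig:{S}
  cell(3,3) c: {A}
  cell(2,3) bc: {S}

Original NTs in T[2,3] deriving "bc": ["S"]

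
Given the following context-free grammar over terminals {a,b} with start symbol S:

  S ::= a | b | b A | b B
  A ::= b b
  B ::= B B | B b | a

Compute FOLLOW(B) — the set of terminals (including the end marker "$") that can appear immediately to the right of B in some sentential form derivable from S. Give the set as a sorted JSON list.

FIRST iteration:
iter 1:
  A via A→b b: +{b}
  B via B→a: +{a}
  S via S→a: +{a}
  S via S→b: +{b}
  FIRST(S)={a,b}  FIRST(A)={b}  FIRST(B)={a}
iter 2: — fixpoint
  FIRST(S)={a,b}  FIRST(A)={b}  FIRST(B)={a}

Compute FOLLOW by fixpoint:
seed FOLLOW(S) with $
iter 1:
  B→B B: FOLLOW(B) ⊇ FIRST(B) = {a}; new: +{a}
  B→B b: FOLLOW(B) ⊇ FIRST(b) = {b}; new: +{b}
  S→b A: FOLLOW(A) ⊇ FOLLOW(S) ⊇ {$}; new: +{$}
  S→b B: FOLLOW(B) ⊇ FOLLOW(S) ⊇ {$}; new: +{$}
  S: {$}  A: {$}  B: {$,a,b}
iter 2: (no change)
  S: {$}  A: {$}  B: {$,a,b}

FOLLOW(B) = ["$", "a", "b"]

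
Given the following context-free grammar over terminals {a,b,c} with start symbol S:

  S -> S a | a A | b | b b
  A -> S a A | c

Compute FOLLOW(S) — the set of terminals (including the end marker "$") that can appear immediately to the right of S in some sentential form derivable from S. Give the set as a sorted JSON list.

FIRST sets, iterate to fixpoint:
pass 1:
  A via A→c: +{c}
  S via S→a A: +{a}
  S via S→b: +{b}
  FIRST(S)={a,b}  FIRST(A)={c}
pass 2:
  A via A→S a A: +{a,b}
  FIRST(S)={a,b}  FIRST(A)={a,b,c}
pass 3: (no change)
  FIRST(S)={a,b}  FIRST(A)={a,b,c}

Compute FOLLOW by fixpoint:
seed FOLLOW(S) with $
[1]
  A→S a A: FOLLOW(S) ⊇ FIRST(a) = {a}; new: +{a}
  S→a A: FOLLOW(A) ⊇ FOLLOW(S) ⊇ {$,a}; new: +{$,a}
  FOLLOW[S]={$,a}  FOLLOW[A]={$,a}
[2] done
  FOLLOW[S]={$,a}  FOLLOW[A]={$,a}

FOLLOW(S) = ["$", "a"]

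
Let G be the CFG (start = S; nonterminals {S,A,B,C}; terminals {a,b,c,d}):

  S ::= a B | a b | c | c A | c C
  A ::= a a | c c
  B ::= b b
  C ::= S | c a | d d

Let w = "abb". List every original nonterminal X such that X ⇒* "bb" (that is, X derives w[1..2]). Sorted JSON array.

Convert to CNF:
  S -> T0 B | T0 T2 | T1 A | T1 C | c
  A -> T0 T0 | T1 T1
  B -> T2 T2
  C -> T0 B | T0 T2 | T1 A | T1 C | T1 T0 | T3 T3 | c
  T0 -> a
  T1 -> c
  T2 -> b
  T3 -> d

CYK table (by increasing span) — only the sub-triangle for w[1..2]:
  [1..1]={T2}  "b"  orig:{}
  [2..2]={T2}  "b"  orig:{}
  [1..2]={B}  "bb"

Original NTs in T[1,2] deriving "bb": ["B"]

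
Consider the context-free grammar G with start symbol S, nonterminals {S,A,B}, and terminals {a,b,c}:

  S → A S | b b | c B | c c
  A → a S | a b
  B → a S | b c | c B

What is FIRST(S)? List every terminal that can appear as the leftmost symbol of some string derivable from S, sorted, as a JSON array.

Compute FIRST by fixpoint:
iter 1:
  A via A→a S: +{a}
  B via B→a S: +{a}
  B via B→b c: +{b}
  B via B→c B: +{c}
  S via S→A S: +{a}
  S via S→b b: +{b}
  S via S→c B: +{c}
  FIRST(S)={a,b,c}  FIRST(A)={a}  FIRST(B)={a,b,c}
iter 2: (stable)
  FIRST(S)={a,b,c}  FIRST(A)={a}  FIRST(B)={a,b,c}

FIRST(S) = ["a", "b", "c"]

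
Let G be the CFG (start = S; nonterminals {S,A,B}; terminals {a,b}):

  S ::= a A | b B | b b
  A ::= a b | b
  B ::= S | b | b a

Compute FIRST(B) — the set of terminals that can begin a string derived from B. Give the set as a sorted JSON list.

Compute FIRST by fixpoint:
pass 1:
  A via A→a b: +{a}
  A via A→b: +{b}
  B via B→b: +{b}
  S via S→a A: +{a}
  S via S→b B: +{b}
  S: {a,b}  A: {a,b}  B: {b}
pass 2:
  B via B→S: +{a}
  S: {a,b}  A: {a,b}  B: {a,b}
pass 3: done
  S: {a,b}  A: {a,b}  B: {a,b}

FIRST(B) = ["a", "b"]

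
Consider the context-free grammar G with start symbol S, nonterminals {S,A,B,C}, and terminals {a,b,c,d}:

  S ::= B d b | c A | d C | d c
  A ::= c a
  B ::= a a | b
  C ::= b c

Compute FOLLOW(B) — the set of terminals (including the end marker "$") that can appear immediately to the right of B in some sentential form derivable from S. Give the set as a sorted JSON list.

FIRST iteration:
round 1:
  A via A→c a: +{c}
  B via B→a a: +{a}
  B via B→b: +{b}
  C via C→b c: +{b}
  S via S→B d b: +{a,b}
  S via S→c A: +{c}
  S via S→d C: +{d}
  FIRST[S]={a,b,c,d}  FIRST[A]={c}  FIRST[B]={a,b}  FIRST[C]={b}
round 2: (no change)
  FIRST[S]={a,b,c,d}  FIRST[A]={c}  FIRST[B]={a,b}  FIRST[C]={b}

FOLLOW sets:
initialize: $ ∈ FOLLOW(S)
[1]
  S→B d b: FOLLOW(B) ⊇ FIRST(d) = {d}; new: +{d}
  S→c A: FOLLOW(A) ⊇ FOLLOW(S) ⊇ {$}; new: +{$}
  S→d C: FOLLOW(C) ⊇ FOLLOW(S) ⊇ {$}; new: +{$}
  FOLLOW(S)={$}  FOLLOW(A)={$}  FOLLOW(B)={d}  FOLLOW(C)={$}
[2] done
  FOLLOW(S)={$}  FOLLOW(A)={$}  FOLLOW(B)={d}  FOLLOW(C)={$}

FOLLOW(B) = ["d"]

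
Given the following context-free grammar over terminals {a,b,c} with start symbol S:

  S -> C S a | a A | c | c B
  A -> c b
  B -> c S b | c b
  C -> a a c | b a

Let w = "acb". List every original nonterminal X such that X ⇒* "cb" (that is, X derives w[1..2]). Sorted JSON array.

CNF form of G:
  S -> C X5 | T0 B | T2 A | c
  A -> T0 T1
  B -> T0 T1 | T0 X3
  C -> T1 T2 | T2 X4
  T0 -> c
  T1 -> b
  T2 -> a
  X3 -> S T1
  X4 -> T2 T0
  X5 -> S T2

Fill CYK table bottom-up, restricted to cells inside w[1..2]:
  cell(1,1) c: {S,T0}  orig:{S}
  cell(2,2) b: {T1}  orig:{}
  cell(1,2) cb: {A,B,X3}  orig:{A,B}

Original NTs in T[1,2] deriving "cb": ["A", "B"]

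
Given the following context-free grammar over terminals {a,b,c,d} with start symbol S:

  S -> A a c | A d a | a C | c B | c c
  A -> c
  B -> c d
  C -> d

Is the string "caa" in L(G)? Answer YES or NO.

CNF form of G:
  S -> A X3 | A X4 | T0 B | T0 T0 | T2 C
  A -> c
  B -> T0 T1
  C -> d
  T0 -> c
  T1 -> d
  T2 -> a
  X3 -> T2 T0
  X4 -> T1 T2

Fill CYK table bottom-up:
  [0..0]={A,T0}  "c"  orig:{A}
  [1..1]={T2}  "a"  orig:{}
  [2..2]={T2}  "a"  orig:{}
  [0..1]=∅  "ca"
  [1..2]=∅  "aa"
  [0..2]=∅  "caa"

S ∉ T[0,2] ⇒ NO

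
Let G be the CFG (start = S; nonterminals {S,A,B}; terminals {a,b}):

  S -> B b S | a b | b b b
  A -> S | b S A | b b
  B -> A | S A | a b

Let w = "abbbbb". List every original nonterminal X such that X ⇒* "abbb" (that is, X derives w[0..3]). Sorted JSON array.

Convert to CNF:
  S -> B X8 | T0 X9 | T1 T0
  A -> B X2 | T0 T0 | T0 X3 | T0 X4 | T1 T0
  B -> B X5 | S A | T0 T0 | T0 X6 | T0 X7 | T1 T0
  T0 -> b
  T1 -> a
  X2 -> T0 S
  X3 -> S A
  X4 -> T0 T0
  X5 -> T0 S
  X6 -> S A
  X7 -> T0 T0
  X8 -> T0 S
  X9 -> T0 T0

Fill CYK table bottom-up — only the sub-triangle for w[0..3]:
  [0..0]={T1}  "a"  orig:{}
  [1..1]={T0}  "b"  orig:{}
  [2..2]={T0}  "b"  orig:{}
  [3..3]={T0}  "b"  orig:{}
  [0..1]={A,B,S}  "ab"
  [1..2]={A,B,X4,X7,X9}  "bb"  orig:{A,B}
  [2..3]={A,B,X4,X7,X9}  "bb"  orig:{A,B}
  [0..2]=∅  "abb"
  [1..3]={A,B,S}  "bbb"
  [0..3]={B,X3,X6}  "abbb"  orig:{B}

Original NTs in T[0,3] deriving "abbb": ["B"]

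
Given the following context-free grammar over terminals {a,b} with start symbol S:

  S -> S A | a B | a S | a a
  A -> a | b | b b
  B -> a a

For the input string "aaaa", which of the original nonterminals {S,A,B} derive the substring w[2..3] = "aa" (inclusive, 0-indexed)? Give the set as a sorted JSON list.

CNF form of G:
  S -> S A | T1 B | T1 S | T1 T1
  A -> T0 T0 | a | b
  B -> T1 T1
  T0 -> b
  T1 -> a

CYK fill (cells [i..j] with 2 ≤ i ≤ j ≤ 3 only):
  cell(2,2) a: {A,T1}  orig:{A}
  cell(3,3) a: {A,T1}  orig:{A}
  cell(2,3) aa: {B,S}

Original NTs in T[2,3] deriving "aa": ["B", "S"]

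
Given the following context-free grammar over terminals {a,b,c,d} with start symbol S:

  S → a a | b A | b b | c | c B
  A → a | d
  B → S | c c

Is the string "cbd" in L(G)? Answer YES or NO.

CNF form of G:
  S -> T0 T0 | T1 A | T1 T1 | T2 B | c
  A -> a | d
  B -> T0 T0 | T1 A | T1 T1 | T2 B | T2 T2 | c
  T0 -> a
  T1 -> b
  T2 -> c

CYK fill:
  [0..0]={B,S,T2}  "c"  orig:{B,S}
  [1..1]={T1}  "b"  orig:{}
  [2..2]={A}  "d"
  [0..1]=∅  "cb"
  [1..2]={B,S}  "bd"
  [0..2]={B,S}  "cbd"

S ∈ T[0,2] ⇒ YES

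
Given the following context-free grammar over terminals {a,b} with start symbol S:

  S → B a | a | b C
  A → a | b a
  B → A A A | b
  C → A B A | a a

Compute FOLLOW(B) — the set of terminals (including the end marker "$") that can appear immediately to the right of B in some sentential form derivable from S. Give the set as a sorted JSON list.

Compute FIRST by fixpoint:
iter 1:
  A via A→a: +{a}
  A via A→b a: +{b}
  B via B→A A A: +{a,b}
  C via C→A B A: +{a,b}
  S via S→B a: +{a,b}
  S: {a,b}  A: {a,b}  B: {a,b}  C: {a,b}
iter 2: done
  S: {a,b}  A: {a,b}  B: {a,b}  C: {a,b}

Compute FOLLOW by fixpoint:
FOLLOW(S) := {$}
pass 1:
  B→A A A: FOLLOW(A) ⊇ FIRST(A) = {a,b}; new: +{a,b}
  C→A B A: FOLLOW(B) ⊇ FIRST(A) = {a,b}; new: +{a,b}
  S→b C: FOLLOW(C) ⊇ FOLLOW(S) ⊇ {$}; new: +{$}
  FOLLOW(S)={$}  FOLLOW(A)={a,b}  FOLLOW(B)={a,b}  FOLLOW(C)={$}
pass 2:
  C→A B A: FOLLOW(A) ⊇ FOLLOW(C) ⊇ {$}; new: +{$}
  FOLLOW(S)={$}  FOLLOW(A)={$,a,b}  FOLLOW(B)={a,b}  FOLLOW(C)={$}
pass 3: — fixpoint
  FOLLOW(S)={$}  FOLLOW(A)={$,a,b}  FOLLOW(B)={a,b}  FOLLOW(C)={$}

FOLLOW(B) = ["a", "b"]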